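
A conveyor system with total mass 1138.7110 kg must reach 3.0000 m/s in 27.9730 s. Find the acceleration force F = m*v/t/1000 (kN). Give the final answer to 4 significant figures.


F = 1138.7110 * 3.0000 / 27.9730 / 1000
F = 0.1221 kN


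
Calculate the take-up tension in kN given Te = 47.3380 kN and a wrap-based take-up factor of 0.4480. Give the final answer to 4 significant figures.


T_tu = 47.3380 * 0.4480
T_tu = 21.21 kN


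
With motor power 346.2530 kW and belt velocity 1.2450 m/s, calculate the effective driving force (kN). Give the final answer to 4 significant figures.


Te = P / v = 346.2530 / 1.2450
Te = 278.1 kN


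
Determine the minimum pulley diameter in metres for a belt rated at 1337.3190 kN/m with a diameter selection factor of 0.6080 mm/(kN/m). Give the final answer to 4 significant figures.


D = 1337.3190 * 0.6080 / 1000
D = 0.8131 m


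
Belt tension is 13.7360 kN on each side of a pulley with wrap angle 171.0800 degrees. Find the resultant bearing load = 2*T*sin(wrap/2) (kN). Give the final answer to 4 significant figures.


F = 2 * 13.7360 * sin(171.0800/2 deg)
F = 27.39 kN


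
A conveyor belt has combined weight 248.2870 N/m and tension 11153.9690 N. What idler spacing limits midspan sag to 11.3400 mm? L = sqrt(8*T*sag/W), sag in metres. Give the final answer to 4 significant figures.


sag = 11.3400/1000 = 0.011340 m
L = sqrt(8 * 11153.9690 * 0.011340 / 248.2870)
L = 2.019 m


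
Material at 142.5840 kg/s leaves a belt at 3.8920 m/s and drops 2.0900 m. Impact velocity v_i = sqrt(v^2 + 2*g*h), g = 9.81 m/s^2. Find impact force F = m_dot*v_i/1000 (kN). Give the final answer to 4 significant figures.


v_i = sqrt(3.8920^2 + 2*9.81*2.0900) = 7.49356 m/s
F = 142.5840 * 7.49356 / 1000
F = 1.068 kN


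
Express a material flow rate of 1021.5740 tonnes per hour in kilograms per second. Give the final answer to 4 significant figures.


m_dot = 1021.5740 * 1000 / 3600
m_dot = 283.8 kg/s


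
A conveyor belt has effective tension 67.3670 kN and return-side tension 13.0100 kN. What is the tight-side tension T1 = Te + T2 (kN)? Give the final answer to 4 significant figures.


T1 = Te + T2 = 67.3670 + 13.0100
T1 = 80.38 kN


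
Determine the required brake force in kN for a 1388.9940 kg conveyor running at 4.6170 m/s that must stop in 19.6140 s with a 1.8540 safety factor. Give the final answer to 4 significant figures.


F = 1388.9940 * 4.6170 / 19.6140 * 1.8540 / 1000
F = 0.6062 kN


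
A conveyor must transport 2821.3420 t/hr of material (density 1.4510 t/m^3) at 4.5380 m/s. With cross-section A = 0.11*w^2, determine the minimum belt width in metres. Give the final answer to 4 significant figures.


A_req = 2821.3420 / (4.5380 * 1.4510 * 3600) = 0.11902 m^2
w = sqrt(0.11902 / 0.11)
w = 1.040 m


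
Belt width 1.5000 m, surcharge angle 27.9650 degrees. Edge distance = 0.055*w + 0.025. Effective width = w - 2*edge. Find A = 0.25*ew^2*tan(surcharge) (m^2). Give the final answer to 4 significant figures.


edge = 0.055*1.5000 + 0.025 = 0.1075 m
ew = 1.5000 - 2*0.1075 = 1.285 m
A = 0.25 * 1.285^2 * tan(27.9650 deg)
A = 0.2192 m^2


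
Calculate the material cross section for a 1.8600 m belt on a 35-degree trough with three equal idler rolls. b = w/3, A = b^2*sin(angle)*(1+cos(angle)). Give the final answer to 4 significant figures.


b = 1.8600/3 = 0.62 m
A = 0.62^2 * sin(35 deg) * (1 + cos(35 deg))
A = 0.4011 m^2


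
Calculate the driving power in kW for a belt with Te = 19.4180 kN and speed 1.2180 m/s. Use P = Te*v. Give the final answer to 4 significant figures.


P = Te * v = 19.4180 * 1.2180
P = 23.65 kW


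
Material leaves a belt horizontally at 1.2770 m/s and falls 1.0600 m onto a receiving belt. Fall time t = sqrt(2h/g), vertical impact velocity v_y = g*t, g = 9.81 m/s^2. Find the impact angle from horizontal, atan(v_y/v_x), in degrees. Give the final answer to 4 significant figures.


t = sqrt(2*1.0600/9.81) = 0.464872 s
v_y = 9.81 * 0.464872 = 4.56039 m/s
angle = atan(4.56039 / 1.2770) = 74.36 deg


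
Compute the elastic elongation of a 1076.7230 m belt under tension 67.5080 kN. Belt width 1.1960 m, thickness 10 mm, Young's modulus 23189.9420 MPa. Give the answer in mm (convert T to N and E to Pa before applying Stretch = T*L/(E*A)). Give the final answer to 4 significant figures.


A = 1.1960 * 0.01 = 0.01196 m^2
Stretch = 67.5080*1000 * 1076.7230 / (23189.9420e6 * 0.01196) * 1000
Stretch = 262.1 mm


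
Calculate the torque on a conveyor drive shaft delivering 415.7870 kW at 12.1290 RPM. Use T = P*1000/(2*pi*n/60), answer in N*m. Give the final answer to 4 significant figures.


omega = 2*pi*12.1290/60 = 1.27015 rad/s
T = 415.7870*1000 / 1.27015
T = 327400 N*m


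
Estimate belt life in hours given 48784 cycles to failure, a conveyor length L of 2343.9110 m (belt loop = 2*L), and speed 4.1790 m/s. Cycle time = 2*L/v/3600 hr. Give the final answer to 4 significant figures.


cycle_time = 2 * 2343.9110 / 4.1790 / 3600 = 0.311599 hr
life = 48784 * 0.311599 = 15200 hours


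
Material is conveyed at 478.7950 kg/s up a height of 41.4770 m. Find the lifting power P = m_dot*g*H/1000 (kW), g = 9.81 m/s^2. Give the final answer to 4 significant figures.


P = 478.7950 * 9.81 * 41.4770 / 1000
P = 194.8 kW


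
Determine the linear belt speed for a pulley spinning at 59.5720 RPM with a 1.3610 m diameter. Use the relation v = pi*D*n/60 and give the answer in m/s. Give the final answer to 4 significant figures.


v = pi * 1.3610 * 59.5720 / 60
v = 4.245 m/s


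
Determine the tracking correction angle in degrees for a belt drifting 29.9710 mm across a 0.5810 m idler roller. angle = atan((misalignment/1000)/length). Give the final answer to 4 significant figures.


misalign_m = 29.9710 / 1000 = 0.029971 m
angle = atan(0.029971 / 0.5810)
angle = 2.953 deg


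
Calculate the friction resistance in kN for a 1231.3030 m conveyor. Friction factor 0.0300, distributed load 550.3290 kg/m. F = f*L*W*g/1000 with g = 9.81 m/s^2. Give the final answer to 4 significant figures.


F = 0.0300 * 1231.3030 * 550.3290 * 9.81 / 1000
F = 199.4 kN


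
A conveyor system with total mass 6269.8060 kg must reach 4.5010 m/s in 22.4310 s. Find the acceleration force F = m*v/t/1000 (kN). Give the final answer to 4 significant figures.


F = 6269.8060 * 4.5010 / 22.4310 / 1000
F = 1.258 kN


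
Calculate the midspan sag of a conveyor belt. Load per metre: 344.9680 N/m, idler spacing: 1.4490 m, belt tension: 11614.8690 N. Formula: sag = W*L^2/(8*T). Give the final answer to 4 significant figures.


sag = 344.9680 * 1.4490^2 / (8 * 11614.8690)
sag = 0.007795 m


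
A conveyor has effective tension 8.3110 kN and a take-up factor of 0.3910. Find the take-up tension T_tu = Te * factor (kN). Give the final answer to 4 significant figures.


T_tu = 8.3110 * 0.3910
T_tu = 3.250 kN


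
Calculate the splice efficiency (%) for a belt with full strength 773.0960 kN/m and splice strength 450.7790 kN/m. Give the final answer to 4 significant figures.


Eff = 450.7790 / 773.0960 * 100
Eff = 58.31 %


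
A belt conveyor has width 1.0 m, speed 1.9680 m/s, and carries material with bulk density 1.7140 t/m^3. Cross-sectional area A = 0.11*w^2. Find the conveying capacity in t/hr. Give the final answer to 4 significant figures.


A = 0.11 * 1.0^2 = 0.11 m^2
C = 0.11 * 1.9680 * 1.7140 * 3600
C = 1336 t/hr


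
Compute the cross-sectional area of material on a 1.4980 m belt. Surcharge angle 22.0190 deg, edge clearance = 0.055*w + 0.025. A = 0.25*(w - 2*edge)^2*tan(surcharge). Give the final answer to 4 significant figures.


edge = 0.055*1.4980 + 0.025 = 0.10739 m
ew = 1.4980 - 2*0.10739 = 1.28322 m
A = 0.25 * 1.28322^2 * tan(22.0190 deg)
A = 0.1665 m^2


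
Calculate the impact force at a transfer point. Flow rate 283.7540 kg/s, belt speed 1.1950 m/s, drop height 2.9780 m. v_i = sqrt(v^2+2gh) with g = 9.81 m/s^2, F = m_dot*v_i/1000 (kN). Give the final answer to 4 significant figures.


v_i = sqrt(1.1950^2 + 2*9.81*2.9780) = 7.73669 m/s
F = 283.7540 * 7.73669 / 1000
F = 2.195 kN


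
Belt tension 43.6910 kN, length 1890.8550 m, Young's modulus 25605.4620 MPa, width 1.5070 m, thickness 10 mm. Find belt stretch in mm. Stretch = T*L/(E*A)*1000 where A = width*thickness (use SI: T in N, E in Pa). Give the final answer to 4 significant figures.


A = 1.5070 * 0.01 = 0.01507 m^2
Stretch = 43.6910*1000 * 1890.8550 / (25605.4620e6 * 0.01507) * 1000
Stretch = 214.1 mm


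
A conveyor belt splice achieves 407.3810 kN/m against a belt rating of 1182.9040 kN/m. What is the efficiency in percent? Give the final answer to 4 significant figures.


Eff = 407.3810 / 1182.9040 * 100
Eff = 34.44 %


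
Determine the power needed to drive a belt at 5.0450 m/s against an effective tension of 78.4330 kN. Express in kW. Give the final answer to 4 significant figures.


P = Te * v = 78.4330 * 5.0450
P = 395.7 kW


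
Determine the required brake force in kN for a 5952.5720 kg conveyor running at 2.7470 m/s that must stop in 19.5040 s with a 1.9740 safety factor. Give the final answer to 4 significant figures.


F = 5952.5720 * 2.7470 / 19.5040 * 1.9740 / 1000
F = 1.655 kN


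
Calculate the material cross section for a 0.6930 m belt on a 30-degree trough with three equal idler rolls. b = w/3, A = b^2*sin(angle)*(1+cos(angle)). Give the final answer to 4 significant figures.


b = 0.6930/3 = 0.231 m
A = 0.231^2 * sin(30 deg) * (1 + cos(30 deg))
A = 0.04979 m^2


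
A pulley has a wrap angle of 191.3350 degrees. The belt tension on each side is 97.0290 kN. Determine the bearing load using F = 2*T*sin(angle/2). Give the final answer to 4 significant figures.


F = 2 * 97.0290 * sin(191.3350/2 deg)
F = 193.1 kN


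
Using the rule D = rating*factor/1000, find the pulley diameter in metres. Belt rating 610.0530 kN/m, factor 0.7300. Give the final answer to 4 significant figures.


D = 610.0530 * 0.7300 / 1000
D = 0.4453 m


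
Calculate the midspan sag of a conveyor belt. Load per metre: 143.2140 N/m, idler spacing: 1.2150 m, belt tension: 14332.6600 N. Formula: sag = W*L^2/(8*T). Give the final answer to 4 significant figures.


sag = 143.2140 * 1.2150^2 / (8 * 14332.6600)
sag = 0.001844 m


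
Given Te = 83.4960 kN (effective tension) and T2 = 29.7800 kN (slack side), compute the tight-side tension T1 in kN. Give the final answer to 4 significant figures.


T1 = Te + T2 = 83.4960 + 29.7800
T1 = 113.3 kN


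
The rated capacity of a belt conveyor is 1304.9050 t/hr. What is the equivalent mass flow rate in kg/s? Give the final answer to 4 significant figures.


m_dot = 1304.9050 * 1000 / 3600
m_dot = 362.5 kg/s


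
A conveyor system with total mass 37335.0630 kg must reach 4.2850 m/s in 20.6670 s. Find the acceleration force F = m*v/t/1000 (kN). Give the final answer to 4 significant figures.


F = 37335.0630 * 4.2850 / 20.6670 / 1000
F = 7.741 kN


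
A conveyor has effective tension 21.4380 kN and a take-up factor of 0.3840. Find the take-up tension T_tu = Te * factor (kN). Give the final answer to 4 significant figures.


T_tu = 21.4380 * 0.3840
T_tu = 8.232 kN


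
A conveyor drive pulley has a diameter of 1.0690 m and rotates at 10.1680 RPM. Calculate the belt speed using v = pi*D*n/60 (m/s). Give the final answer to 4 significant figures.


v = pi * 1.0690 * 10.1680 / 60
v = 0.5691 m/s


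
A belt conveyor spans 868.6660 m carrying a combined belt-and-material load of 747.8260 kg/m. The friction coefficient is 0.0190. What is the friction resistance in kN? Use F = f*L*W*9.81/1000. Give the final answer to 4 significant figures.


F = 0.0190 * 868.6660 * 747.8260 * 9.81 / 1000
F = 121.1 kN


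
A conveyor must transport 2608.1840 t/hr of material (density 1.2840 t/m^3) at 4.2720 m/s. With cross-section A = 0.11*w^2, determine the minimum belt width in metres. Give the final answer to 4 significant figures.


A_req = 2608.1840 / (4.2720 * 1.2840 * 3600) = 0.132081 m^2
w = sqrt(0.132081 / 0.11)
w = 1.096 m


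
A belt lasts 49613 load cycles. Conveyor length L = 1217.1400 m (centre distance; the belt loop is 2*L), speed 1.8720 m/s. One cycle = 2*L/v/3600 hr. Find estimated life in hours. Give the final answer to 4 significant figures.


cycle_time = 2 * 1217.1400 / 1.8720 / 3600 = 0.361212 hr
life = 49613 * 0.361212 = 17920 hours


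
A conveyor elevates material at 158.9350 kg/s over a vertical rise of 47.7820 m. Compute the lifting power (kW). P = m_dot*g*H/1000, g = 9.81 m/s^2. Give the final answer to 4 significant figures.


P = 158.9350 * 9.81 * 47.7820 / 1000
P = 74.50 kW


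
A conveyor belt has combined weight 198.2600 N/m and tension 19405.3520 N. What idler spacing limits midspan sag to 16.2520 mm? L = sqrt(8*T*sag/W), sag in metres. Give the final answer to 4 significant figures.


sag = 16.2520/1000 = 0.016252 m
L = sqrt(8 * 19405.3520 * 0.016252 / 198.2600)
L = 3.567 m


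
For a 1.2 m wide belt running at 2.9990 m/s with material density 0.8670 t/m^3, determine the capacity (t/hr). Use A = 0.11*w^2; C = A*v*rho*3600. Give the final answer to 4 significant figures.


A = 0.11 * 1.2^2 = 0.1584 m^2
C = 0.1584 * 2.9990 * 0.8670 * 3600
C = 1483 t/hr


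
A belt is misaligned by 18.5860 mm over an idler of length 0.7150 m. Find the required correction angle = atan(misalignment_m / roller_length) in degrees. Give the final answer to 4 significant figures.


misalign_m = 18.5860 / 1000 = 0.018586 m
angle = atan(0.018586 / 0.7150)
angle = 1.489 deg


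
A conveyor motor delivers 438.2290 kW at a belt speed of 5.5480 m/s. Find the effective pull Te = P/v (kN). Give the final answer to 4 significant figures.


Te = P / v = 438.2290 / 5.5480
Te = 78.99 kN


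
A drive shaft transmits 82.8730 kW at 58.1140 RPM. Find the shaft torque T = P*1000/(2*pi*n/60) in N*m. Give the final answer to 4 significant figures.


omega = 2*pi*58.1140/60 = 6.08568 rad/s
T = 82.8730*1000 / 6.08568
T = 13620 N*m


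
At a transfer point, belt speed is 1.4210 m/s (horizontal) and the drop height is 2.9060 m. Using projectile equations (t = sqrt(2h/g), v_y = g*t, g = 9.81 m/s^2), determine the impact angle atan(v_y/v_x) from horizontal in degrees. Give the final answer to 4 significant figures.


t = sqrt(2*2.9060/9.81) = 0.769712 s
v_y = 9.81 * 0.769712 = 7.55087 m/s
angle = atan(7.55087 / 1.4210) = 79.34 deg


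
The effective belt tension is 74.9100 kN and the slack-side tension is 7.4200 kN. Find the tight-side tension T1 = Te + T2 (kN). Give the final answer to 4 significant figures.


T1 = Te + T2 = 74.9100 + 7.4200
T1 = 82.33 kN


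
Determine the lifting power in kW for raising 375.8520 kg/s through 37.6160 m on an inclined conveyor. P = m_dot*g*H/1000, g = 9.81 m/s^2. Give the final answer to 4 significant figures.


P = 375.8520 * 9.81 * 37.6160 / 1000
P = 138.7 kW


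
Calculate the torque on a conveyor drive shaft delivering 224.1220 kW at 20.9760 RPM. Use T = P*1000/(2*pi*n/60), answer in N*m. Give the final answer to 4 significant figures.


omega = 2*pi*20.9760/60 = 2.1966 rad/s
T = 224.1220*1000 / 2.1966
T = 102000 N*m


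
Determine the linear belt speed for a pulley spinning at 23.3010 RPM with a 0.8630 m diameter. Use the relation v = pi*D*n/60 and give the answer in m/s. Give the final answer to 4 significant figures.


v = pi * 0.8630 * 23.3010 / 60
v = 1.053 m/s


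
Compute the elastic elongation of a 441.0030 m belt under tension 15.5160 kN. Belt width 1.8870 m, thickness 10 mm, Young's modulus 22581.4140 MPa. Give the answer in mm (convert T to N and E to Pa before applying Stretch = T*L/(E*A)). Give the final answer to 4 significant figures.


A = 1.8870 * 0.01 = 0.01887 m^2
Stretch = 15.5160*1000 * 441.0030 / (22581.4140e6 * 0.01887) * 1000
Stretch = 16.06 mm


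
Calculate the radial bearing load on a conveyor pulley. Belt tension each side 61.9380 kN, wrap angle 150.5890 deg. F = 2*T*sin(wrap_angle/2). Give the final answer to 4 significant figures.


F = 2 * 61.9380 * sin(150.5890/2 deg)
F = 119.8 kN


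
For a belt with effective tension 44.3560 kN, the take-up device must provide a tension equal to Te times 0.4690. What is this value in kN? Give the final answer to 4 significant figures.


T_tu = 44.3560 * 0.4690
T_tu = 20.80 kN


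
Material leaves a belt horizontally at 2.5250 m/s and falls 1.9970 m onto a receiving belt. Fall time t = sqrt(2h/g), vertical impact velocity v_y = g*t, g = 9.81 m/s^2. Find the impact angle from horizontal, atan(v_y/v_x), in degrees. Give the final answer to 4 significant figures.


t = sqrt(2*1.9970/9.81) = 0.638072 s
v_y = 9.81 * 0.638072 = 6.25949 m/s
angle = atan(6.25949 / 2.5250) = 68.03 deg


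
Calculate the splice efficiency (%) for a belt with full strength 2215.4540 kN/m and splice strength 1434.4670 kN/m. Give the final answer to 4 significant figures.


Eff = 1434.4670 / 2215.4540 * 100
Eff = 64.75 %


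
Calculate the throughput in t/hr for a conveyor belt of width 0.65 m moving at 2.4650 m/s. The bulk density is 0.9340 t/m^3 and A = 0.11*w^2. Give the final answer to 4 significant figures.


A = 0.11 * 0.65^2 = 0.046475 m^2
C = 0.046475 * 2.4650 * 0.9340 * 3600
C = 385.2 t/hr


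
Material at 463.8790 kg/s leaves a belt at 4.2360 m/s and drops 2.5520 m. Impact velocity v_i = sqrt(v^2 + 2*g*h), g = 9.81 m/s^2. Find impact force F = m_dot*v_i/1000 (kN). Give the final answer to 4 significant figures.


v_i = sqrt(4.2360^2 + 2*9.81*2.5520) = 8.24706 m/s
F = 463.8790 * 8.24706 / 1000
F = 3.826 kN


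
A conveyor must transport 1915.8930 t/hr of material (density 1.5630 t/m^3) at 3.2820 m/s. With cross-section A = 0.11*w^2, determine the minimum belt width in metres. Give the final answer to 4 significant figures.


A_req = 1915.8930 / (3.2820 * 1.5630 * 3600) = 0.103746 m^2
w = sqrt(0.103746 / 0.11)
w = 0.9712 m


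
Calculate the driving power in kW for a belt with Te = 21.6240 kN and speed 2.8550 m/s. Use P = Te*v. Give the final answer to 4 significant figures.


P = Te * v = 21.6240 * 2.8550
P = 61.74 kW


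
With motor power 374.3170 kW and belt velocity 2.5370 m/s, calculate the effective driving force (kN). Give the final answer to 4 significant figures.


Te = P / v = 374.3170 / 2.5370
Te = 147.5 kN


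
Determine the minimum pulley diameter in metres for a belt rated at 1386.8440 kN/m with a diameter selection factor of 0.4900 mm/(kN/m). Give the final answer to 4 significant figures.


D = 1386.8440 * 0.4900 / 1000
D = 0.6796 m


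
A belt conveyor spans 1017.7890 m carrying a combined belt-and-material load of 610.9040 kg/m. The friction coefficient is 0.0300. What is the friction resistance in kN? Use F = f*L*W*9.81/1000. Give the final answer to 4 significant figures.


F = 0.0300 * 1017.7890 * 610.9040 * 9.81 / 1000
F = 183.0 kN


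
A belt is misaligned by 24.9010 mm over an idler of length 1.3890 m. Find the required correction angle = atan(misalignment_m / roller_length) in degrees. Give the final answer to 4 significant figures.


misalign_m = 24.9010 / 1000 = 0.024901 m
angle = atan(0.024901 / 1.3890)
angle = 1.027 deg


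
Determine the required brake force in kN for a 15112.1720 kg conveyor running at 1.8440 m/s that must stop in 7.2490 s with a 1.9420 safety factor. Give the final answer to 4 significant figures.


F = 15112.1720 * 1.8440 / 7.2490 * 1.9420 / 1000
F = 7.466 kN


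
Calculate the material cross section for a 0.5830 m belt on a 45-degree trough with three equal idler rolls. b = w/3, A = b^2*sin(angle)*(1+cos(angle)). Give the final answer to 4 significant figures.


b = 0.5830/3 = 0.194333 m
A = 0.194333^2 * sin(45 deg) * (1 + cos(45 deg))
A = 0.04559 m^2


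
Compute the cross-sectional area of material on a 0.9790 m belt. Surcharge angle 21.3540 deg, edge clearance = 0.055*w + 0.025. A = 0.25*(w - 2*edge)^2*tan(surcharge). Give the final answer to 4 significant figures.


edge = 0.055*0.9790 + 0.025 = 0.078845 m
ew = 0.9790 - 2*0.078845 = 0.82131 m
A = 0.25 * 0.82131^2 * tan(21.3540 deg)
A = 0.06593 m^2


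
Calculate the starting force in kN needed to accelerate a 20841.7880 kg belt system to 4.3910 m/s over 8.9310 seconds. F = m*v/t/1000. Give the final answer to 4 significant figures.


F = 20841.7880 * 4.3910 / 8.9310 / 1000
F = 10.25 kN


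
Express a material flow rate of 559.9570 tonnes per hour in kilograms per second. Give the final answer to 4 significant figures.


m_dot = 559.9570 * 1000 / 3600
m_dot = 155.5 kg/s


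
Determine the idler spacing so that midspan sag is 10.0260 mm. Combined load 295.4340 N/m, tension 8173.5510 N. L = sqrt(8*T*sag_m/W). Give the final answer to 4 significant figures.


sag = 10.0260/1000 = 0.010026 m
L = sqrt(8 * 8173.5510 * 0.010026 / 295.4340)
L = 1.490 m


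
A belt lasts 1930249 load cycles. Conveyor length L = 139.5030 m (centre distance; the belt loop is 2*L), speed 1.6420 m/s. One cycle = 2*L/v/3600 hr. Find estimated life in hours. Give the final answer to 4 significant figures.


cycle_time = 2 * 139.5030 / 1.6420 / 3600 = 0.0471996 hr
life = 1930249 * 0.0471996 = 91110 hours


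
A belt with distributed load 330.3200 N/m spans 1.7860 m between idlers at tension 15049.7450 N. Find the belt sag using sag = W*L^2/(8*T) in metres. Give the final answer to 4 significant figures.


sag = 330.3200 * 1.7860^2 / (8 * 15049.7450)
sag = 0.008751 m


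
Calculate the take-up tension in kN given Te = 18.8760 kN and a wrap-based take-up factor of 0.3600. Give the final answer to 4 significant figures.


T_tu = 18.8760 * 0.3600
T_tu = 6.795 kN


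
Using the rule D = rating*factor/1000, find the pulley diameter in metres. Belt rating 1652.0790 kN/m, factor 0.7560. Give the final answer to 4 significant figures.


D = 1652.0790 * 0.7560 / 1000
D = 1.249 m


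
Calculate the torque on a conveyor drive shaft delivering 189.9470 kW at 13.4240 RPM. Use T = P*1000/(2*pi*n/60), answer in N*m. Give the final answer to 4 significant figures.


omega = 2*pi*13.4240/60 = 1.40576 rad/s
T = 189.9470*1000 / 1.40576
T = 135100 N*m


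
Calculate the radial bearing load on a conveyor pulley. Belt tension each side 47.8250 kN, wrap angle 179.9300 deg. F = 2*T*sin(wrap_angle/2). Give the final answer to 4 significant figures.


F = 2 * 47.8250 * sin(179.9300/2 deg)
F = 95.65 kN


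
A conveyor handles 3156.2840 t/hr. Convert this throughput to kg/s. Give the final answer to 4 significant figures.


m_dot = 3156.2840 * 1000 / 3600
m_dot = 876.7 kg/s


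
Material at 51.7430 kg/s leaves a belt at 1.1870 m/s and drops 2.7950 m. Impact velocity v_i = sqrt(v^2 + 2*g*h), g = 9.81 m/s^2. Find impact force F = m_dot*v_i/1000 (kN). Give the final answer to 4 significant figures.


v_i = sqrt(1.1870^2 + 2*9.81*2.7950) = 7.49979 m/s
F = 51.7430 * 7.49979 / 1000
F = 0.3881 kN


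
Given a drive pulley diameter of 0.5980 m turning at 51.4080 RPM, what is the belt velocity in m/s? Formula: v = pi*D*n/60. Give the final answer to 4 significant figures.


v = pi * 0.5980 * 51.4080 / 60
v = 1.610 m/s


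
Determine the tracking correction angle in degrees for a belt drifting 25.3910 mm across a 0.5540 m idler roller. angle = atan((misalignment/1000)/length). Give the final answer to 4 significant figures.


misalign_m = 25.3910 / 1000 = 0.025391 m
angle = atan(0.025391 / 0.5540)
angle = 2.624 deg


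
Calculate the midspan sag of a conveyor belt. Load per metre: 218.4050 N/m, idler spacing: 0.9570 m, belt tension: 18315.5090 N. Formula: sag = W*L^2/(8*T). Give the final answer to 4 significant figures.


sag = 218.4050 * 0.9570^2 / (8 * 18315.5090)
sag = 0.001365 m


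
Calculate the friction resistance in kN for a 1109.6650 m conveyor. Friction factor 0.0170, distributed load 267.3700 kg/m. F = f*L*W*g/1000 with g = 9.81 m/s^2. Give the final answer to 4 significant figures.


F = 0.0170 * 1109.6650 * 267.3700 * 9.81 / 1000
F = 49.48 kN


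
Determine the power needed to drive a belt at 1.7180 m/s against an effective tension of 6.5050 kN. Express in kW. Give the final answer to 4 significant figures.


P = Te * v = 6.5050 * 1.7180
P = 11.18 kW


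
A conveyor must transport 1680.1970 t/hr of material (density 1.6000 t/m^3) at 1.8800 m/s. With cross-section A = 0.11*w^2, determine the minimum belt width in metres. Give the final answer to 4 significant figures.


A_req = 1680.1970 / (1.8800 * 1.6000 * 3600) = 0.15516 m^2
w = sqrt(0.15516 / 0.11)
w = 1.188 m


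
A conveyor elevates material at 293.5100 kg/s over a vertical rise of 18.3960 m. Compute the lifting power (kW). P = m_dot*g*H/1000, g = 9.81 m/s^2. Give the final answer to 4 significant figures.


P = 293.5100 * 9.81 * 18.3960 / 1000
P = 52.97 kW


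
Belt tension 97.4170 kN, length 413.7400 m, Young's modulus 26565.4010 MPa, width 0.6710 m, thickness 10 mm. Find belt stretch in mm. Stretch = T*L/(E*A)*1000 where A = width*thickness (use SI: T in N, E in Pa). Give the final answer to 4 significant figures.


A = 0.6710 * 0.01 = 0.00671 m^2
Stretch = 97.4170*1000 * 413.7400 / (26565.4010e6 * 0.00671) * 1000
Stretch = 226.1 mm


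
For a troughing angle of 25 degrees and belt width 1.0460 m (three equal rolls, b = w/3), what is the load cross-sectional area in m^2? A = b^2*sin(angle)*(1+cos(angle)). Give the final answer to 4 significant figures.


b = 1.0460/3 = 0.348667 m
A = 0.348667^2 * sin(25 deg) * (1 + cos(25 deg))
A = 0.09794 m^2


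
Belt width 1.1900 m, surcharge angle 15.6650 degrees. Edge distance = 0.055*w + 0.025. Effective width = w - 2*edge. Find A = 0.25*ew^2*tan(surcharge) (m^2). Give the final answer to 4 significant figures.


edge = 0.055*1.1900 + 0.025 = 0.09045 m
ew = 1.1900 - 2*0.09045 = 1.0091 m
A = 0.25 * 1.0091^2 * tan(15.6650 deg)
A = 0.07139 m^2


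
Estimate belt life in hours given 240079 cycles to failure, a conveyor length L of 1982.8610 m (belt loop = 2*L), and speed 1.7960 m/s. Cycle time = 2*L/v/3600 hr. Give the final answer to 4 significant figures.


cycle_time = 2 * 1982.8610 / 1.7960 / 3600 = 0.613357 hr
life = 240079 * 0.613357 = 147300 hours


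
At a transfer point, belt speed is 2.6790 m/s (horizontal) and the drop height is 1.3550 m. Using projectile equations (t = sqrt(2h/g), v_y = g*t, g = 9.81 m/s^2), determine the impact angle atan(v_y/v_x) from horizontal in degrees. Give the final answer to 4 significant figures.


t = sqrt(2*1.3550/9.81) = 0.525594 s
v_y = 9.81 * 0.525594 = 5.15608 m/s
angle = atan(5.15608 / 2.6790) = 62.54 deg


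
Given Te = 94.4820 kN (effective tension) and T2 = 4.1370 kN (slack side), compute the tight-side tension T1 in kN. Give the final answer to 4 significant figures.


T1 = Te + T2 = 94.4820 + 4.1370
T1 = 98.62 kN


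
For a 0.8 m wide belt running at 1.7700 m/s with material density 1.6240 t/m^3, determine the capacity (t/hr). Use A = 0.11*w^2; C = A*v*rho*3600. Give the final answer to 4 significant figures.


A = 0.11 * 0.8^2 = 0.0704 m^2
C = 0.0704 * 1.7700 * 1.6240 * 3600
C = 728.5 t/hr


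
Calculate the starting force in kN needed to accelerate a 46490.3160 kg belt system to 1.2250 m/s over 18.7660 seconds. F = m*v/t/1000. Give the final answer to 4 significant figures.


F = 46490.3160 * 1.2250 / 18.7660 / 1000
F = 3.035 kN


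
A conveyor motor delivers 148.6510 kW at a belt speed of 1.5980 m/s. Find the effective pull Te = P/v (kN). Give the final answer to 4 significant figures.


Te = P / v = 148.6510 / 1.5980
Te = 93.02 kN


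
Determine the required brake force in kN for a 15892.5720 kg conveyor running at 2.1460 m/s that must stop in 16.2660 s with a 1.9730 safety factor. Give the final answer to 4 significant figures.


F = 15892.5720 * 2.1460 / 16.2660 * 1.9730 / 1000
F = 4.137 kN


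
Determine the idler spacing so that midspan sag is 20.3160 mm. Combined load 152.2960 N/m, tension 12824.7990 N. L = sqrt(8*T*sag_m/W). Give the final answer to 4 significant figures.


sag = 20.3160/1000 = 0.020316 m
L = sqrt(8 * 12824.7990 * 0.020316 / 152.2960)
L = 3.700 m


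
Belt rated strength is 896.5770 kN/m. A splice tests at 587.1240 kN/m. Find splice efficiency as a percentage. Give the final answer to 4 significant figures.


Eff = 587.1240 / 896.5770 * 100
Eff = 65.49 %


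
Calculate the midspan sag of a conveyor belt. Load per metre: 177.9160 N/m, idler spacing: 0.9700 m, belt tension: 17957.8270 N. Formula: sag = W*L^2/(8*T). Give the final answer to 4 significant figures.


sag = 177.9160 * 0.9700^2 / (8 * 17957.8270)
sag = 0.001165 m


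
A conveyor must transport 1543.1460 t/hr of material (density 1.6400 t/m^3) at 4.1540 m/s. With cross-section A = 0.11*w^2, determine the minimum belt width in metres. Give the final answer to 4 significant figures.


A_req = 1543.1460 / (4.1540 * 1.6400 * 3600) = 0.0629208 m^2
w = sqrt(0.0629208 / 0.11)
w = 0.7563 m


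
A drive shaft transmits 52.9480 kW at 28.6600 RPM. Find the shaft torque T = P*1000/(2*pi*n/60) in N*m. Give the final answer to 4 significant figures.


omega = 2*pi*28.6600/60 = 3.00127 rad/s
T = 52.9480*1000 / 3.00127
T = 17640 N*m


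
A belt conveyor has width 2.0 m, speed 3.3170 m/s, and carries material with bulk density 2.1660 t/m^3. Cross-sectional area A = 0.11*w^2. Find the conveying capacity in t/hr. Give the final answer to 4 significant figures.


A = 0.11 * 2.0^2 = 0.44 m^2
C = 0.44 * 3.3170 * 2.1660 * 3600
C = 11380 t/hr


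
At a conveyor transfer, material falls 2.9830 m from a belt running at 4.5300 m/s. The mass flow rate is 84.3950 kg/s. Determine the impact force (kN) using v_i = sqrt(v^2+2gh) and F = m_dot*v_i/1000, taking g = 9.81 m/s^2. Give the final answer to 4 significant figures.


v_i = sqrt(4.5300^2 + 2*9.81*2.9830) = 8.89086 m/s
F = 84.3950 * 8.89086 / 1000
F = 0.7503 kN


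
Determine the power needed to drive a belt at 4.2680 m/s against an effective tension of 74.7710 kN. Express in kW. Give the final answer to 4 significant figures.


P = Te * v = 74.7710 * 4.2680
P = 319.1 kW


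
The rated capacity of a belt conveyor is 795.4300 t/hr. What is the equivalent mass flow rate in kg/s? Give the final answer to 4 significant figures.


m_dot = 795.4300 * 1000 / 3600
m_dot = 221.0 kg/s


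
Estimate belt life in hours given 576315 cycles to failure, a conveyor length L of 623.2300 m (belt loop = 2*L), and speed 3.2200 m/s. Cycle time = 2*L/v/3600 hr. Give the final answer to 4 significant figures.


cycle_time = 2 * 623.2300 / 3.2200 / 3600 = 0.107528 hr
life = 576315 * 0.107528 = 61970 hours


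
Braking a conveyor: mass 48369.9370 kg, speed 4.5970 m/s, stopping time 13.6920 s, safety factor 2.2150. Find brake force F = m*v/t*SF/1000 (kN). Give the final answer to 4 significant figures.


F = 48369.9370 * 4.5970 / 13.6920 * 2.2150 / 1000
F = 35.97 kN


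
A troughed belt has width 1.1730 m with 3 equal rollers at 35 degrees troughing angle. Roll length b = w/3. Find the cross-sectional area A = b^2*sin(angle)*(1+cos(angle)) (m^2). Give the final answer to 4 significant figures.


b = 1.1730/3 = 0.391 m
A = 0.391^2 * sin(35 deg) * (1 + cos(35 deg))
A = 0.1595 m^2


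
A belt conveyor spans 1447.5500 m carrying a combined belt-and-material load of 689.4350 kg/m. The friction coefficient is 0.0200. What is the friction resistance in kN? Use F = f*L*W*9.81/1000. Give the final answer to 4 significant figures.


F = 0.0200 * 1447.5500 * 689.4350 * 9.81 / 1000
F = 195.8 kN


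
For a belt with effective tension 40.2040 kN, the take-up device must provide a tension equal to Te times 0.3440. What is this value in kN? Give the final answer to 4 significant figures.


T_tu = 40.2040 * 0.3440
T_tu = 13.83 kN


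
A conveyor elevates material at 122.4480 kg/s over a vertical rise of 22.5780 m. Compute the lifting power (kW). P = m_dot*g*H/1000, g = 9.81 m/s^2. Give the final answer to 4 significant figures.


P = 122.4480 * 9.81 * 22.5780 / 1000
P = 27.12 kW


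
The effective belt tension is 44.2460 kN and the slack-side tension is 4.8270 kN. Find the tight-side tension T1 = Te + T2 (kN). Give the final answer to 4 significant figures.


T1 = Te + T2 = 44.2460 + 4.8270
T1 = 49.07 kN


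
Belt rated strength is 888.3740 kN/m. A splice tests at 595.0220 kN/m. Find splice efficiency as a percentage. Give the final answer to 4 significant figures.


Eff = 595.0220 / 888.3740 * 100
Eff = 66.98 %


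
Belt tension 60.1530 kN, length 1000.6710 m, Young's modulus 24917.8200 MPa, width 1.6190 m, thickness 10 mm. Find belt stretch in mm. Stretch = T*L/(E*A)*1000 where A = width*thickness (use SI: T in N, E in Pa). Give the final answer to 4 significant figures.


A = 1.6190 * 0.01 = 0.01619 m^2
Stretch = 60.1530*1000 * 1000.6710 / (24917.8200e6 * 0.01619) * 1000
Stretch = 149.2 mm


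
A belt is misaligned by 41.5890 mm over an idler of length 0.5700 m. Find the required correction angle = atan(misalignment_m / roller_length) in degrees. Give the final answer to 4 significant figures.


misalign_m = 41.5890 / 1000 = 0.041589 m
angle = atan(0.041589 / 0.5700)
angle = 4.173 deg


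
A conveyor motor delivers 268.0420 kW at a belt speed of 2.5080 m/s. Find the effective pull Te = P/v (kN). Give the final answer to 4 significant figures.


Te = P / v = 268.0420 / 2.5080
Te = 106.9 kN


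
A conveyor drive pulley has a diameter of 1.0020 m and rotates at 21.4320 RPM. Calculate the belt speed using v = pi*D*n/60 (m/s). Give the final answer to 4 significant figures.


v = pi * 1.0020 * 21.4320 / 60
v = 1.124 m/s


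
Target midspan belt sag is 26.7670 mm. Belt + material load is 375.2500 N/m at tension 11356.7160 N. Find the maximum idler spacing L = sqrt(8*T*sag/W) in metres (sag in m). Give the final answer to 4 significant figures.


sag = 26.7670/1000 = 0.026767 m
L = sqrt(8 * 11356.7160 * 0.026767 / 375.2500)
L = 2.546 m


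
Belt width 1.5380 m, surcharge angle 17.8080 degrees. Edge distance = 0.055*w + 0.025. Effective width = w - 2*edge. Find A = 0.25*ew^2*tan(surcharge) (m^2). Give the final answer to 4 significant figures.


edge = 0.055*1.5380 + 0.025 = 0.10959 m
ew = 1.5380 - 2*0.10959 = 1.31882 m
A = 0.25 * 1.31882^2 * tan(17.8080 deg)
A = 0.1397 m^2


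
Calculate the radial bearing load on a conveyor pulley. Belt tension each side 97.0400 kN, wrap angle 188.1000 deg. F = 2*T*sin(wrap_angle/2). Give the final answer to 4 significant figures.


F = 2 * 97.0400 * sin(188.1000/2 deg)
F = 193.6 kN


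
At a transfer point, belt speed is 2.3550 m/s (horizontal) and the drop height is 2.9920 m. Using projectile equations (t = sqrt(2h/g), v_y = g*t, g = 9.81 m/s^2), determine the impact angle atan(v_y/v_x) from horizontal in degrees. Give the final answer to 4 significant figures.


t = sqrt(2*2.9920/9.81) = 0.781018 s
v_y = 9.81 * 0.781018 = 7.66179 m/s
angle = atan(7.66179 / 2.3550) = 72.91 deg


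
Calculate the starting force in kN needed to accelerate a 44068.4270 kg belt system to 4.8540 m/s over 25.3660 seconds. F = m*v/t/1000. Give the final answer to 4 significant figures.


F = 44068.4270 * 4.8540 / 25.3660 / 1000
F = 8.433 kN


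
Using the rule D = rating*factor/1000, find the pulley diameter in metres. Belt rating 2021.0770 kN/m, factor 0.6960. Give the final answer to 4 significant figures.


D = 2021.0770 * 0.6960 / 1000
D = 1.407 m


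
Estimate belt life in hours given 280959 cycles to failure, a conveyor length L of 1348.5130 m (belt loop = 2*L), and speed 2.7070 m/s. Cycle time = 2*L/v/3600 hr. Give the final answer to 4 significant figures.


cycle_time = 2 * 1348.5130 / 2.7070 / 3600 = 0.276754 hr
life = 280959 * 0.276754 = 77760 hours


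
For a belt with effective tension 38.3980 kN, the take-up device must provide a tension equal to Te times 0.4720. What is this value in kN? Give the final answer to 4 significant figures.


T_tu = 38.3980 * 0.4720
T_tu = 18.12 kN


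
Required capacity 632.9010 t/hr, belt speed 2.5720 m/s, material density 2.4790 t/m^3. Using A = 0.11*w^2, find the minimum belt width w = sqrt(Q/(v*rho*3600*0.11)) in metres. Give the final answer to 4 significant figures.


A_req = 632.9010 / (2.5720 * 2.4790 * 3600) = 0.0275731 m^2
w = sqrt(0.0275731 / 0.11)
w = 0.5007 m


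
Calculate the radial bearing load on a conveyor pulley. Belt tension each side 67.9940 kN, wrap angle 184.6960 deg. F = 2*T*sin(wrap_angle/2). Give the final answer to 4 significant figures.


F = 2 * 67.9940 * sin(184.6960/2 deg)
F = 135.9 kN


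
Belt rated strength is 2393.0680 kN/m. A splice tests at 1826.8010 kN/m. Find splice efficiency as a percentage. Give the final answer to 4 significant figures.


Eff = 1826.8010 / 2393.0680 * 100
Eff = 76.34 %


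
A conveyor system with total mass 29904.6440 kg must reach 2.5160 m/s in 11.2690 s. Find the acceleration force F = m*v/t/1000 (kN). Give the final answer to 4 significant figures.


F = 29904.6440 * 2.5160 / 11.2690 / 1000
F = 6.677 kN


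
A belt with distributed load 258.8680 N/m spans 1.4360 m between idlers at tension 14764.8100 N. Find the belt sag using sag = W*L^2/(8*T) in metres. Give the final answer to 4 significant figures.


sag = 258.8680 * 1.4360^2 / (8 * 14764.8100)
sag = 0.004519 m


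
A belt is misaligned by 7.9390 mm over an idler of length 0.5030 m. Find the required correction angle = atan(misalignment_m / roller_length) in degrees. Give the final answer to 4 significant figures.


misalign_m = 7.9390 / 1000 = 0.007939 m
angle = atan(0.007939 / 0.5030)
angle = 0.9042 deg


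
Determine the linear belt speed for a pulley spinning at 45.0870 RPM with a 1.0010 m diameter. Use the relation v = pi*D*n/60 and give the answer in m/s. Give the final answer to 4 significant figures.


v = pi * 1.0010 * 45.0870 / 60
v = 2.363 m/s


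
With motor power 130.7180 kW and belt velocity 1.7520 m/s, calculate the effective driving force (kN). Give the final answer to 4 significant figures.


Te = P / v = 130.7180 / 1.7520
Te = 74.61 kN


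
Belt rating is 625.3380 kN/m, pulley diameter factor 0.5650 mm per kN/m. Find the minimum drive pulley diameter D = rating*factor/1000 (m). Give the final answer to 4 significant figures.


D = 625.3380 * 0.5650 / 1000
D = 0.3533 m


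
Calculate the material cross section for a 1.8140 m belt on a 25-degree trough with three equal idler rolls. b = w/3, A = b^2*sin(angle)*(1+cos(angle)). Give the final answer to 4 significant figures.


b = 1.8140/3 = 0.604667 m
A = 0.604667^2 * sin(25 deg) * (1 + cos(25 deg))
A = 0.2946 m^2


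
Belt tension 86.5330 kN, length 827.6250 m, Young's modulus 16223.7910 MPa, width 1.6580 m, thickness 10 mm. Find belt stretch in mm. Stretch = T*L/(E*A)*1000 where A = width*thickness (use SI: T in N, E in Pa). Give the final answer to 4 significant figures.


A = 1.6580 * 0.01 = 0.01658 m^2
Stretch = 86.5330*1000 * 827.6250 / (16223.7910e6 * 0.01658) * 1000
Stretch = 266.2 mm


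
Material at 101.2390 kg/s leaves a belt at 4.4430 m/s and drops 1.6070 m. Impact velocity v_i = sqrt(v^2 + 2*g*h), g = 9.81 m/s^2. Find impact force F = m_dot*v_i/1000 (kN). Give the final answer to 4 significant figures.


v_i = sqrt(4.4430^2 + 2*9.81*1.6070) = 7.16028 m/s
F = 101.2390 * 7.16028 / 1000
F = 0.7249 kN


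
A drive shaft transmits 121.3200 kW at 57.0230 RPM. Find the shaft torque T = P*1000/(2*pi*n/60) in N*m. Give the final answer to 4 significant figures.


omega = 2*pi*57.0230/60 = 5.97143 rad/s
T = 121.3200*1000 / 5.97143
T = 20320 N*m


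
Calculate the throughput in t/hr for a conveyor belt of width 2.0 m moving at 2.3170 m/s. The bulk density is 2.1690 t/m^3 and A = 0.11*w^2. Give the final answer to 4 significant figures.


A = 0.11 * 2.0^2 = 0.44 m^2
C = 0.44 * 2.3170 * 2.1690 * 3600
C = 7961 t/hr
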